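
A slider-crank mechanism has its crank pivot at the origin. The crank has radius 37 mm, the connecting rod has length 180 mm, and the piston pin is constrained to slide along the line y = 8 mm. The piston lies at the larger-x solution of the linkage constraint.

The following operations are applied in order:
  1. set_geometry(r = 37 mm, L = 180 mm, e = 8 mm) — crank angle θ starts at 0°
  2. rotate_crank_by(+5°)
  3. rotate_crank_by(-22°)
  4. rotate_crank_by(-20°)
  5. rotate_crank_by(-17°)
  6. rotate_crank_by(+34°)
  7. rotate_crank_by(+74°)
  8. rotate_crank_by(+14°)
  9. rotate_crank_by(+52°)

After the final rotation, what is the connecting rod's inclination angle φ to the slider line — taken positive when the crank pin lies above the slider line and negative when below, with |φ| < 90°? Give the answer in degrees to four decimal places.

7.6760

set_geometry: r = 37 mm, L = 180 mm, e = 8 mm; θ ← 0°
rotate_crank_by(+5°): θ ← 0° +5° = 5°
rotate_crank_by(-22°): θ ← 5° -22° = -17°
rotate_crank_by(-20°): θ ← -17° -20° = -37°
rotate_crank_by(-17°): θ ← -37° -17° = -54°
rotate_crank_by(+34°): θ ← -54° +34° = -20°
rotate_crank_by(+74°): θ ← -20° +74° = 54°
rotate_crank_by(+14°): θ ← 54° +14° = 68°
rotate_crank_by(+52°): θ ← 68° +52° = 120°
crank pin P = (r cos θ, r sin θ) = (-18.500000, 32.042940)
h = r sin θ − e = 32.042940 − 8 = 24.042940
sin φ = h / L = 24.042940 / 180 = 0.13357189
φ = arcsin(0.13357189) = 7.676047°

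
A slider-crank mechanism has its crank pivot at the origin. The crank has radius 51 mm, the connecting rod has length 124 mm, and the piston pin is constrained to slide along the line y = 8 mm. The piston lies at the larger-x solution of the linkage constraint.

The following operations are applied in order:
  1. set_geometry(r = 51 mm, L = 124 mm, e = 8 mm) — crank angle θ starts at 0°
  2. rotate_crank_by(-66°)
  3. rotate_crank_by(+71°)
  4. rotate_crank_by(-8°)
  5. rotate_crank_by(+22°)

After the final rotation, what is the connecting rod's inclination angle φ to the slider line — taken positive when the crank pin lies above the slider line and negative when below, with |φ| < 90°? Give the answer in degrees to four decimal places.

3.9788

set_geometry: r = 51 mm, L = 124 mm, e = 8 mm; θ ← 0°
rotate_crank_by(-66°): θ ← 0° -66° = -66°
rotate_crank_by(+71°): θ ← -66° +71° = 5°
rotate_crank_by(-8°): θ ← 5° -8° = -3°
rotate_crank_by(+22°): θ ← -3° +22° = 19°
crank pin P = (r cos θ, r sin θ) = (48.221447, 16.603976)
h = r sin θ − e = 16.603976 − 8 = 8.603976
sin φ = h / L = 8.603976 / 124 = 0.06938690
φ = arcsin(0.06938690) = 3.978774°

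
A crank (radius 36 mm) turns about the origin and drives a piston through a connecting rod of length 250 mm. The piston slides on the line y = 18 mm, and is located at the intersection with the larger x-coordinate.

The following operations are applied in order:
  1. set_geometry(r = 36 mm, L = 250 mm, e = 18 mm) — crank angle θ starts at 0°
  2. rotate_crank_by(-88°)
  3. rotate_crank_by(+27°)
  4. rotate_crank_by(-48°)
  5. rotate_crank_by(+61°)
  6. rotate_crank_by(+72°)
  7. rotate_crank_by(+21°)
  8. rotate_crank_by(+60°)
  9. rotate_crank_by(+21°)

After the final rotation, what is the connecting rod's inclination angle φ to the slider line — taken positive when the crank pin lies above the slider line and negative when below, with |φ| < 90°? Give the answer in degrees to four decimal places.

set_geometry: r = 36 mm, L = 250 mm, e = 18 mm; θ ← 0°
rotate_crank_by(-88°): θ ← 0° -88° = -88°
rotate_crank_by(+27°): θ ← -88° +27° = -61°
rotate_crank_by(-48°): θ ← -61° -48° = -109°
rotate_crank_by(+61°): θ ← -109° +61° = -48°
rotate_crank_by(+72°): θ ← -48° +72° = 24°
rotate_crank_by(+21°): θ ← 24° +21° = 45°
rotate_crank_by(+60°): θ ← 45° +60° = 105°
rotate_crank_by(+21°): θ ← 105° +21° = 126°
crank pin P = (r cos θ, r sin θ) = (-21.160269, 29.124612)
h = r sin θ − e = 29.124612 − 18 = 11.124612
sin φ = h / L = 11.124612 / 250 = 0.04449845
φ = arcsin(0.04449845) = 2.550415°

2.5504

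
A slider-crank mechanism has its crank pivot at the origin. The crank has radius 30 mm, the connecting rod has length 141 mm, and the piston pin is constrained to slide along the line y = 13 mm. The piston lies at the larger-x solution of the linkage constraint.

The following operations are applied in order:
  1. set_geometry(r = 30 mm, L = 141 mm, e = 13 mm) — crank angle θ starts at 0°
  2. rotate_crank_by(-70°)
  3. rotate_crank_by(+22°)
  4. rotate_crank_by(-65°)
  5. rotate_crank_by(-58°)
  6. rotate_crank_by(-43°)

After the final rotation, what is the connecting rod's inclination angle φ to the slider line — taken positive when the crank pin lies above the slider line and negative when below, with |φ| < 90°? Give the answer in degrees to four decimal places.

1.5345

set_geometry: r = 30 mm, L = 141 mm, e = 13 mm; θ ← 0°
rotate_crank_by(-70°): θ ← 0° -70° = -70°
rotate_crank_by(+22°): θ ← -70° +22° = -48°
rotate_crank_by(-65°): θ ← -48° -65° = -113°
rotate_crank_by(-58°): θ ← -113° -58° = -171°
rotate_crank_by(-43°): θ ← -171° -43° = -214°
crank pin P = (r cos θ, r sin θ) = (-24.871127, 16.775787)
h = r sin θ − e = 16.775787 − 13 = 3.775787
sin φ = h / L = 3.775787 / 141 = 0.02677863
φ = arcsin(0.02677863) = 1.534486°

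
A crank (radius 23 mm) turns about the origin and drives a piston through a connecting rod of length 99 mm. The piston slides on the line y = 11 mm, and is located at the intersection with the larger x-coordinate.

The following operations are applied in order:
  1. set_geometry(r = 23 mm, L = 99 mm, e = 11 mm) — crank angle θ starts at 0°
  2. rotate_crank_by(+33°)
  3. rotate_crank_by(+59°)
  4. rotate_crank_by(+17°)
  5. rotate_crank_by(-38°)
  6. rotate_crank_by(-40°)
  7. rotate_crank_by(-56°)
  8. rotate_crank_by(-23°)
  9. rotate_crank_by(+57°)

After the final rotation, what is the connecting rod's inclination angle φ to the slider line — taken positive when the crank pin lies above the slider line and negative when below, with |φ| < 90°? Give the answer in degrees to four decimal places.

-4.2879

set_geometry: r = 23 mm, L = 99 mm, e = 11 mm; θ ← 0°
rotate_crank_by(+33°): θ ← 0° +33° = 33°
rotate_crank_by(+59°): θ ← 33° +59° = 92°
rotate_crank_by(+17°): θ ← 92° +17° = 109°
rotate_crank_by(-38°): θ ← 109° -38° = 71°
rotate_crank_by(-40°): θ ← 71° -40° = 31°
rotate_crank_by(-56°): θ ← 31° -56° = -25°
rotate_crank_by(-23°): θ ← -25° -23° = -48°
rotate_crank_by(+57°): θ ← -48° +57° = 9°
crank pin P = (r cos θ, r sin θ) = (22.716832, 3.597993)
h = r sin θ − e = 3.597993 − 11 = -7.402007
sin φ = h / L = -7.402007 / 99 = -0.07476775
φ = arcsin(-0.07476775) = -4.287878°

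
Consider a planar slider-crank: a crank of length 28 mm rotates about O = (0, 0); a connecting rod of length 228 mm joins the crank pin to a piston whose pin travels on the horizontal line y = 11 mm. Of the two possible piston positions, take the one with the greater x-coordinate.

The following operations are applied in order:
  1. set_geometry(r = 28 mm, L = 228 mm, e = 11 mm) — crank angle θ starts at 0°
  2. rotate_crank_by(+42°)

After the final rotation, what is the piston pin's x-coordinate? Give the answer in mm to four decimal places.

248.6768

set_geometry: r = 28 mm, L = 228 mm, e = 11 mm; θ ← 0°
rotate_crank_by(+42°): θ ← 0° +42° = 42°
crank pin P = (r cos θ, r sin θ) = (20.808055, 18.735657)
h = r sin θ − e = 18.735657 − 11 = 7.735657
x = r cos θ + √(L² − h²) = 20.808055 + √(51984.0 − 59.8404) = 20.808055 + 227.868733 = 248.676788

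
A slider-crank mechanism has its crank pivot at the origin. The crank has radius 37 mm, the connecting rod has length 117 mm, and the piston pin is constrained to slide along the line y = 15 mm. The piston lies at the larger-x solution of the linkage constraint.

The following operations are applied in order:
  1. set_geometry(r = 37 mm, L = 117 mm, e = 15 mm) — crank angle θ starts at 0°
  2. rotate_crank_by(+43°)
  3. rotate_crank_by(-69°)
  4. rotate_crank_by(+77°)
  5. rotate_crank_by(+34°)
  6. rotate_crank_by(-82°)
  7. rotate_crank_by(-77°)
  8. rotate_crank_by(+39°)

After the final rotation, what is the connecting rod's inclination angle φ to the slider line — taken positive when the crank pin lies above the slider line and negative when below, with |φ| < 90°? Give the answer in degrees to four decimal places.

set_geometry: r = 37 mm, L = 117 mm, e = 15 mm; θ ← 0°
rotate_crank_by(+43°): θ ← 0° +43° = 43°
rotate_crank_by(-69°): θ ← 43° -69° = -26°
rotate_crank_by(+77°): θ ← -26° +77° = 51°
rotate_crank_by(+34°): θ ← 51° +34° = 85°
rotate_crank_by(-82°): θ ← 85° -82° = 3°
rotate_crank_by(-77°): θ ← 3° -77° = -74°
rotate_crank_by(+39°): θ ← -74° +39° = -35°
crank pin P = (r cos θ, r sin θ) = (30.308626, -21.222328)
h = r sin θ − e = -21.222328 − 15 = -36.222328
sin φ = h / L = -36.222328 / 117 = -0.30959255
φ = arcsin(-0.30959255) = -18.034677°

-18.0347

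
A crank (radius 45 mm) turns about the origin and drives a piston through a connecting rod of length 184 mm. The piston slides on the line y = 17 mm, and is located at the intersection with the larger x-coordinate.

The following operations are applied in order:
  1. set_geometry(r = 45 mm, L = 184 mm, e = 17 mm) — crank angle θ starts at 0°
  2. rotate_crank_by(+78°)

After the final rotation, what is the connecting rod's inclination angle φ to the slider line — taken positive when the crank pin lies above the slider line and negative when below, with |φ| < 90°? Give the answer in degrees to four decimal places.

set_geometry: r = 45 mm, L = 184 mm, e = 17 mm; θ ← 0°
rotate_crank_by(+78°): θ ← 0° +78° = 78°
crank pin P = (r cos θ, r sin θ) = (9.356026, 44.016642)
h = r sin θ − e = 44.016642 − 17 = 27.016642
sin φ = h / L = 27.016642 / 184 = 0.14682958
φ = arcsin(0.14682958) = 8.443240°

8.4432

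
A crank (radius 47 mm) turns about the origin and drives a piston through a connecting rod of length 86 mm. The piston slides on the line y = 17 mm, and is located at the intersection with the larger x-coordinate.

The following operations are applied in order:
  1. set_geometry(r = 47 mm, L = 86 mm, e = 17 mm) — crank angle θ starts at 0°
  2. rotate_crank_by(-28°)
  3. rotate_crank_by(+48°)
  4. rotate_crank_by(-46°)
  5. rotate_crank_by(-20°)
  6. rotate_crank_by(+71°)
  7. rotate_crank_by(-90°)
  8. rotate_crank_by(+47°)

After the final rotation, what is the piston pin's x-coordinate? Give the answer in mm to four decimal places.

set_geometry: r = 47 mm, L = 86 mm, e = 17 mm; θ ← 0°
rotate_crank_by(-28°): θ ← 0° -28° = -28°
rotate_crank_by(+48°): θ ← -28° +48° = 20°
rotate_crank_by(-46°): θ ← 20° -46° = -26°
rotate_crank_by(-20°): θ ← -26° -20° = -46°
rotate_crank_by(+71°): θ ← -46° +71° = 25°
rotate_crank_by(-90°): θ ← 25° -90° = -65°
rotate_crank_by(+47°): θ ← -65° +47° = -18°
crank pin P = (r cos θ, r sin θ) = (44.699656, -14.523799)
h = r sin θ − e = -14.523799 − 17 = -31.523799
x = r cos θ + √(L² − h²) = 44.699656 + √(7396.0 − 993.7499) = 44.699656 + 80.014062 = 124.713718

124.7137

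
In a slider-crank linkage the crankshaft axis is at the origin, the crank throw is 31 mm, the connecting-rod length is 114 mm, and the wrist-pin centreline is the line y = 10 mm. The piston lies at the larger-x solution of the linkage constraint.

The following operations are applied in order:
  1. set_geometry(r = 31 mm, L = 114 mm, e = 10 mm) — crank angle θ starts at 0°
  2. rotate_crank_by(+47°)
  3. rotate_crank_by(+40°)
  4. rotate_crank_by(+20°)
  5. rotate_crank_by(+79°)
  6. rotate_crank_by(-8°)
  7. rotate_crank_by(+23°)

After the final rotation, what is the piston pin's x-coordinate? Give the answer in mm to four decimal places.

set_geometry: r = 31 mm, L = 114 mm, e = 10 mm; θ ← 0°
rotate_crank_by(+47°): θ ← 0° +47° = 47°
rotate_crank_by(+40°): θ ← 47° +40° = 87°
rotate_crank_by(+20°): θ ← 87° +20° = 107°
rotate_crank_by(+79°): θ ← 107° +79° = 186°
rotate_crank_by(-8°): θ ← 186° -8° = 178°
rotate_crank_by(+23°): θ ← 178° +23° = 201°
crank pin P = (r cos θ, r sin θ) = (-28.940993, -11.109406)
h = r sin θ − e = -11.109406 − 10 = -21.109406
x = r cos θ + √(L² − h²) = -28.940993 + √(12996.0 − 445.6070) = -28.940993 + 112.028536 = 83.087543

83.0875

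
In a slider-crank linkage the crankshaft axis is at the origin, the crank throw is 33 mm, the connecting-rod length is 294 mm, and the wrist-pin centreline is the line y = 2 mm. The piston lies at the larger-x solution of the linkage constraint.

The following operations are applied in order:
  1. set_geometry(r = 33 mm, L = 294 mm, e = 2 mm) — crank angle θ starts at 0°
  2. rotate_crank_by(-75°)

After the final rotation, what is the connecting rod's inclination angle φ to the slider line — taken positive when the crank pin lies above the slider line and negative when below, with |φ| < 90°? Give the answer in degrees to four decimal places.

set_geometry: r = 33 mm, L = 294 mm, e = 2 mm; θ ← 0°
rotate_crank_by(-75°): θ ← 0° -75° = -75°
crank pin P = (r cos θ, r sin θ) = (8.541028, -31.875552)
h = r sin θ − e = -31.875552 − 2 = -33.875552
sin φ = h / L = -33.875552 / 294 = -0.11522297
φ = arcsin(-0.11522297) = -6.616486°

-6.6165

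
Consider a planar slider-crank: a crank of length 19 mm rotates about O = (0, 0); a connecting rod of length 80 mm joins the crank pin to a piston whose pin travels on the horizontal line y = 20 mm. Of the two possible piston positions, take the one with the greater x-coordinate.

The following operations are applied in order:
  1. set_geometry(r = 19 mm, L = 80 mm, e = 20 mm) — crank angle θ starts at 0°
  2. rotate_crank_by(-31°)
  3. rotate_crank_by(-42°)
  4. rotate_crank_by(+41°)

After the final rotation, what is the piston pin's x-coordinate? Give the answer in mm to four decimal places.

set_geometry: r = 19 mm, L = 80 mm, e = 20 mm; θ ← 0°
rotate_crank_by(-31°): θ ← 0° -31° = -31°
rotate_crank_by(-42°): θ ← -31° -42° = -73°
rotate_crank_by(+41°): θ ← -73° +41° = -32°
crank pin P = (r cos θ, r sin θ) = (16.112914, -10.068466)
h = r sin θ − e = -10.068466 − 20 = -30.068466
x = r cos θ + √(L² − h²) = 16.112914 + √(6400.0 − 904.1126) = 16.112914 + 74.134252 = 90.247166

90.2472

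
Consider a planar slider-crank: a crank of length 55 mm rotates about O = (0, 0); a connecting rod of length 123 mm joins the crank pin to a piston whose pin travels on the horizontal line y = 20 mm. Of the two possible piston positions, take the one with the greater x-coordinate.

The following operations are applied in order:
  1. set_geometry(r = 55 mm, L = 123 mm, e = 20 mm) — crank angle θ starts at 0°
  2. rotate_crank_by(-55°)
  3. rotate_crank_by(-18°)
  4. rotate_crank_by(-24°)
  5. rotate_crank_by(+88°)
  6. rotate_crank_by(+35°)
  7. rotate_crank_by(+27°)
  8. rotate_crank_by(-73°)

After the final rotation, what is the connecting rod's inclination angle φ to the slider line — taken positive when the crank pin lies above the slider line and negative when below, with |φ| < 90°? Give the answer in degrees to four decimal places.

set_geometry: r = 55 mm, L = 123 mm, e = 20 mm; θ ← 0°
rotate_crank_by(-55°): θ ← 0° -55° = -55°
rotate_crank_by(-18°): θ ← -55° -18° = -73°
rotate_crank_by(-24°): θ ← -73° -24° = -97°
rotate_crank_by(+88°): θ ← -97° +88° = -9°
rotate_crank_by(+35°): θ ← -9° +35° = 26°
rotate_crank_by(+27°): θ ← 26° +27° = 53°
rotate_crank_by(-73°): θ ← 53° -73° = -20°
crank pin P = (r cos θ, r sin θ) = (51.683094, -18.811108)
h = r sin θ − e = -18.811108 − 20 = -38.811108
sin φ = h / L = -38.811108 / 123 = -0.31553746
φ = arcsin(-0.31553746) = -18.393263°

-18.3933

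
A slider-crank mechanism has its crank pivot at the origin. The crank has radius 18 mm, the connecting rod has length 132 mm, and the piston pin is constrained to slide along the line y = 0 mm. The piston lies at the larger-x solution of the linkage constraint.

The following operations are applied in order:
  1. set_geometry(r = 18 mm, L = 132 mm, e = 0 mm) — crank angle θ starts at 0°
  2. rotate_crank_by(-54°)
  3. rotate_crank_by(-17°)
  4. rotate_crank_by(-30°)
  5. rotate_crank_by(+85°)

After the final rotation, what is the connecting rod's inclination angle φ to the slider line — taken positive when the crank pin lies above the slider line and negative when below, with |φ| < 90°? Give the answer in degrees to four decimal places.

set_geometry: r = 18 mm, L = 132 mm, e = 0 mm; θ ← 0°
rotate_crank_by(-54°): θ ← 0° -54° = -54°
rotate_crank_by(-17°): θ ← -54° -17° = -71°
rotate_crank_by(-30°): θ ← -71° -30° = -101°
rotate_crank_by(+85°): θ ← -101° +85° = -16°
crank pin P = (r cos θ, r sin θ) = (17.302711, -4.961472)
h = r sin θ − e = -4.961472 − 0 = -4.961472
sin φ = h / L = -4.961472 / 132 = -0.03758691
φ = arcsin(-0.03758691) = -2.154079°

-2.1541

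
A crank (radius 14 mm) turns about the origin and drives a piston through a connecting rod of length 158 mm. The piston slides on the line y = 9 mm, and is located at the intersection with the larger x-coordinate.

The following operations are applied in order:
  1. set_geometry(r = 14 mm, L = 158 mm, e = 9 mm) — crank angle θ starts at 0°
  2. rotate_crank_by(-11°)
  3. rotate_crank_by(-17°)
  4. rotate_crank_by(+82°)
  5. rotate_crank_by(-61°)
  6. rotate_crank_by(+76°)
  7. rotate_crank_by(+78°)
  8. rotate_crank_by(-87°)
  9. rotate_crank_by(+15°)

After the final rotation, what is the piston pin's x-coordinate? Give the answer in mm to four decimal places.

161.5587

set_geometry: r = 14 mm, L = 158 mm, e = 9 mm; θ ← 0°
rotate_crank_by(-11°): θ ← 0° -11° = -11°
rotate_crank_by(-17°): θ ← -11° -17° = -28°
rotate_crank_by(+82°): θ ← -28° +82° = 54°
rotate_crank_by(-61°): θ ← 54° -61° = -7°
rotate_crank_by(+76°): θ ← -7° +76° = 69°
rotate_crank_by(+78°): θ ← 69° +78° = 147°
rotate_crank_by(-87°): θ ← 147° -87° = 60°
rotate_crank_by(+15°): θ ← 60° +15° = 75°
crank pin P = (r cos θ, r sin θ) = (3.623467, 13.522962)
h = r sin θ − e = 13.522962 − 9 = 4.522962
x = r cos θ + √(L² − h²) = 3.623467 + √(24964.0 − 20.4572) = 3.623467 + 157.935249 = 161.558715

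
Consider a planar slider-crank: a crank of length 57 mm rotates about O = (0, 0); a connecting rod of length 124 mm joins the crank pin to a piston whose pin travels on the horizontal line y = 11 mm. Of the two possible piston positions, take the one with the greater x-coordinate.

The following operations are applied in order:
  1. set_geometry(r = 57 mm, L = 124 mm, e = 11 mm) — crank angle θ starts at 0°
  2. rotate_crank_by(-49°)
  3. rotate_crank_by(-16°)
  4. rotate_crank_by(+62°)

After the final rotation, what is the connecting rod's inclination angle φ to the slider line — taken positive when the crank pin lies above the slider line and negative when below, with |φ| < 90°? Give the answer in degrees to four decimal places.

-6.4749

set_geometry: r = 57 mm, L = 124 mm, e = 11 mm; θ ← 0°
rotate_crank_by(-49°): θ ← 0° -49° = -49°
rotate_crank_by(-16°): θ ← -49° -16° = -65°
rotate_crank_by(+62°): θ ← -65° +62° = -3°
crank pin P = (r cos θ, r sin θ) = (56.921883, -2.983150)
h = r sin θ − e = -2.983150 − 11 = -13.983150
sin φ = h / L = -13.983150 / 124 = -0.11276733
φ = arcsin(-0.11276733) = -6.474865°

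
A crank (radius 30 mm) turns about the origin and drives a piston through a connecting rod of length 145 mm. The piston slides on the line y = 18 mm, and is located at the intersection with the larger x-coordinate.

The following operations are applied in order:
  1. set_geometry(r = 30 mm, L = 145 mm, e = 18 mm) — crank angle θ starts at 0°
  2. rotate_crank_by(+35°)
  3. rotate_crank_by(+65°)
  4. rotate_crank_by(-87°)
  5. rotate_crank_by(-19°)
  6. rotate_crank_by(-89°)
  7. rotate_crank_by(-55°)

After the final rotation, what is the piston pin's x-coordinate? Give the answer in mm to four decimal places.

set_geometry: r = 30 mm, L = 145 mm, e = 18 mm; θ ← 0°
rotate_crank_by(+35°): θ ← 0° +35° = 35°
rotate_crank_by(+65°): θ ← 35° +65° = 100°
rotate_crank_by(-87°): θ ← 100° -87° = 13°
rotate_crank_by(-19°): θ ← 13° -19° = -6°
rotate_crank_by(-89°): θ ← -6° -89° = -95°
rotate_crank_by(-55°): θ ← -95° -55° = -150°
crank pin P = (r cos θ, r sin θ) = (-25.980762, -15.000000)
h = r sin θ − e = -15.000000 − 18 = -33.000000
x = r cos θ + √(L² − h²) = -25.980762 + √(21025.0 − 1089.0000) = -25.980762 + 141.194901 = 115.214139

115.2141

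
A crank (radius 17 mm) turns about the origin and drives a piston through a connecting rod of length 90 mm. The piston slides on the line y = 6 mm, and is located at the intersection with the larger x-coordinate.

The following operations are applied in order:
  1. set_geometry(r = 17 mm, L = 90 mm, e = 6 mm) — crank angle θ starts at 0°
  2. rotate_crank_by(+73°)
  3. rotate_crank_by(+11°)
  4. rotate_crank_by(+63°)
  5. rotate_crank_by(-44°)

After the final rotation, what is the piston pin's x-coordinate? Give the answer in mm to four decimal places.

85.5537

set_geometry: r = 17 mm, L = 90 mm, e = 6 mm; θ ← 0°
rotate_crank_by(+73°): θ ← 0° +73° = 73°
rotate_crank_by(+11°): θ ← 73° +11° = 84°
rotate_crank_by(+63°): θ ← 84° +63° = 147°
rotate_crank_by(-44°): θ ← 147° -44° = 103°
crank pin P = (r cos θ, r sin θ) = (-3.824168, 16.564291)
h = r sin θ − e = 16.564291 − 6 = 10.564291
x = r cos θ + √(L² − h²) = -3.824168 + √(8100.0 − 111.6042) = -3.824168 + 89.377826 = 85.553658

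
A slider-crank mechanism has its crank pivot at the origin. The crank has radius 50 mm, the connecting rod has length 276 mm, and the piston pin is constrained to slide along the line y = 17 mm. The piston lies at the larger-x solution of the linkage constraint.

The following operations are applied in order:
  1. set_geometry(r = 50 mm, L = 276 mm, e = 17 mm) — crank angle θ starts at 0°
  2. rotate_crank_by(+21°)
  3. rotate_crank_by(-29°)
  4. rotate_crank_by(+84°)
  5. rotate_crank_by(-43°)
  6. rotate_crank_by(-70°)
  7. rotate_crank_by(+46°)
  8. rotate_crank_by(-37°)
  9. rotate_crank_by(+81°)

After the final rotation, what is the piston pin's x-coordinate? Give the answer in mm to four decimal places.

set_geometry: r = 50 mm, L = 276 mm, e = 17 mm; θ ← 0°
rotate_crank_by(+21°): θ ← 0° +21° = 21°
rotate_crank_by(-29°): θ ← 21° -29° = -8°
rotate_crank_by(+84°): θ ← -8° +84° = 76°
rotate_crank_by(-43°): θ ← 76° -43° = 33°
rotate_crank_by(-70°): θ ← 33° -70° = -37°
rotate_crank_by(+46°): θ ← -37° +46° = 9°
rotate_crank_by(-37°): θ ← 9° -37° = -28°
rotate_crank_by(+81°): θ ← -28° +81° = 53°
crank pin P = (r cos θ, r sin θ) = (30.090751, 39.931776)
h = r sin θ − e = 39.931776 − 17 = 22.931776
x = r cos θ + √(L² − h²) = 30.090751 + √(76176.0 − 525.8663) = 30.090751 + 275.045694 = 305.136445

305.1364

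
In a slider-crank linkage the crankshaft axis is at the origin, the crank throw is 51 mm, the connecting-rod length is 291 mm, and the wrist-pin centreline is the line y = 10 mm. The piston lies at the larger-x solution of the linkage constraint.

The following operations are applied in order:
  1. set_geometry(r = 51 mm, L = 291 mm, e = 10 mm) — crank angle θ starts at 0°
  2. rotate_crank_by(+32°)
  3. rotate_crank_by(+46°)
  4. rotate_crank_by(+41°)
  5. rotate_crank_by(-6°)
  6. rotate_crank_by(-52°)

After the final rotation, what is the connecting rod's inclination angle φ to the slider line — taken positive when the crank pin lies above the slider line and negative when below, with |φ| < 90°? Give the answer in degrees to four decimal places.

set_geometry: r = 51 mm, L = 291 mm, e = 10 mm; θ ← 0°
rotate_crank_by(+32°): θ ← 0° +32° = 32°
rotate_crank_by(+46°): θ ← 32° +46° = 78°
rotate_crank_by(+41°): θ ← 78° +41° = 119°
rotate_crank_by(-6°): θ ← 119° -6° = 113°
rotate_crank_by(-52°): θ ← 113° -52° = 61°
crank pin P = (r cos θ, r sin θ) = (24.725291, 44.605605)
h = r sin θ − e = 44.605605 − 10 = 34.605605
sin φ = h / L = 34.605605 / 291 = 0.11891961
φ = arcsin(0.11891961) = 6.829754°

6.8298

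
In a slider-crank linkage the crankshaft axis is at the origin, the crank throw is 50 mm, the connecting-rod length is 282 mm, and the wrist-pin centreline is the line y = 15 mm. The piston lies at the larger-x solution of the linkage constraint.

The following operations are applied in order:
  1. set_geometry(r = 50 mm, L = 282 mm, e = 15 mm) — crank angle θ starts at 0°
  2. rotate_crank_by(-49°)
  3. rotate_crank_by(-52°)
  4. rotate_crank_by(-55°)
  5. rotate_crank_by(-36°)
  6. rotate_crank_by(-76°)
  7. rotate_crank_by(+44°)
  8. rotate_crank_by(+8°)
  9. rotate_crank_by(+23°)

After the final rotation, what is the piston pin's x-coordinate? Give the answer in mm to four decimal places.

set_geometry: r = 50 mm, L = 282 mm, e = 15 mm; θ ← 0°
rotate_crank_by(-49°): θ ← 0° -49° = -49°
rotate_crank_by(-52°): θ ← -49° -52° = -101°
rotate_crank_by(-55°): θ ← -101° -55° = -156°
rotate_crank_by(-36°): θ ← -156° -36° = -192°
rotate_crank_by(-76°): θ ← -192° -76° = -268°
rotate_crank_by(+44°): θ ← -268° +44° = -224°
rotate_crank_by(+8°): θ ← -224° +8° = -216°
rotate_crank_by(+23°): θ ← -216° +23° = -193°
crank pin P = (r cos θ, r sin θ) = (-48.718503, 11.247553)
h = r sin θ − e = 11.247553 − 15 = -3.752447
x = r cos θ + √(L² − h²) = -48.718503 + √(79524.0 − 14.0809) = -48.718503 + 281.975033 = 233.256530

233.2565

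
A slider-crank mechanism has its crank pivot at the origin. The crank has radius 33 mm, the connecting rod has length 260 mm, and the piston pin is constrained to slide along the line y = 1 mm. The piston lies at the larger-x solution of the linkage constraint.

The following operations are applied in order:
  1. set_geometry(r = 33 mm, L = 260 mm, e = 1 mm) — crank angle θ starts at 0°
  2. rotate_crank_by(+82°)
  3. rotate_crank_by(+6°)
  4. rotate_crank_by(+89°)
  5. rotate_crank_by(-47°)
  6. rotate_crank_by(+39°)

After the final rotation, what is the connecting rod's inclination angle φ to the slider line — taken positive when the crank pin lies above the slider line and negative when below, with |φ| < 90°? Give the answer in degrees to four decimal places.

1.1673

set_geometry: r = 33 mm, L = 260 mm, e = 1 mm; θ ← 0°
rotate_crank_by(+82°): θ ← 0° +82° = 82°
rotate_crank_by(+6°): θ ← 82° +6° = 88°
rotate_crank_by(+89°): θ ← 88° +89° = 177°
rotate_crank_by(-47°): θ ← 177° -47° = 130°
rotate_crank_by(+39°): θ ← 130° +39° = 169°
crank pin P = (r cos θ, r sin θ) = (-32.393697, 6.296697)
h = r sin θ − e = 6.296697 − 1 = 5.296697
sin φ = h / L = 5.296697 / 260 = 0.02037191
φ = arcsin(0.02037191) = 1.167305°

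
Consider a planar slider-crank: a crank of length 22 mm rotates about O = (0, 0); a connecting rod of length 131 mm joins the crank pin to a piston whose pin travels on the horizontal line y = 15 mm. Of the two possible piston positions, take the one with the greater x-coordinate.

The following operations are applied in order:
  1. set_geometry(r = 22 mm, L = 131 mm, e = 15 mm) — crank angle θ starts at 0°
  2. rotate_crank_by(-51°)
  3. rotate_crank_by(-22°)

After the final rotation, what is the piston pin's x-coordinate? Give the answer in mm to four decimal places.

132.3775

set_geometry: r = 22 mm, L = 131 mm, e = 15 mm; θ ← 0°
rotate_crank_by(-51°): θ ← 0° -51° = -51°
rotate_crank_by(-22°): θ ← -51° -22° = -73°
crank pin P = (r cos θ, r sin θ) = (6.432178, -21.038705)
h = r sin θ − e = -21.038705 − 15 = -36.038705
x = r cos θ + √(L² − h²) = 6.432178 + √(17161.0 − 1298.7882) = 6.432178 + 125.945273 = 132.377450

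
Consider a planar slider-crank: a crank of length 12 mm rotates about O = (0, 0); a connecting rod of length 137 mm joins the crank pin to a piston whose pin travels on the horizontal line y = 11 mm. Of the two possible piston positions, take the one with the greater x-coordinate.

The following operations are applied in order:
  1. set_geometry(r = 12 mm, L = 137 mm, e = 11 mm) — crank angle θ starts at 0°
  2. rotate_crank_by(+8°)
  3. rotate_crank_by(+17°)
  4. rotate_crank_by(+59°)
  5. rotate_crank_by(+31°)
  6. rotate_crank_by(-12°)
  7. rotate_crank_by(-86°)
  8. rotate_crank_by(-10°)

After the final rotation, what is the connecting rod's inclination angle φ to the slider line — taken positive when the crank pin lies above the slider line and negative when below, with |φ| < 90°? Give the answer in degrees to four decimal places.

set_geometry: r = 12 mm, L = 137 mm, e = 11 mm; θ ← 0°
rotate_crank_by(+8°): θ ← 0° +8° = 8°
rotate_crank_by(+17°): θ ← 8° +17° = 25°
rotate_crank_by(+59°): θ ← 25° +59° = 84°
rotate_crank_by(+31°): θ ← 84° +31° = 115°
rotate_crank_by(-12°): θ ← 115° -12° = 103°
rotate_crank_by(-86°): θ ← 103° -86° = 17°
rotate_crank_by(-10°): θ ← 17° -10° = 7°
crank pin P = (r cos θ, r sin θ) = (11.910554, 1.462432)
h = r sin θ − e = 1.462432 − 11 = -9.537568
sin φ = h / L = -9.537568 / 137 = -0.06961728
φ = arcsin(-0.06961728) = -3.992006°

-3.9920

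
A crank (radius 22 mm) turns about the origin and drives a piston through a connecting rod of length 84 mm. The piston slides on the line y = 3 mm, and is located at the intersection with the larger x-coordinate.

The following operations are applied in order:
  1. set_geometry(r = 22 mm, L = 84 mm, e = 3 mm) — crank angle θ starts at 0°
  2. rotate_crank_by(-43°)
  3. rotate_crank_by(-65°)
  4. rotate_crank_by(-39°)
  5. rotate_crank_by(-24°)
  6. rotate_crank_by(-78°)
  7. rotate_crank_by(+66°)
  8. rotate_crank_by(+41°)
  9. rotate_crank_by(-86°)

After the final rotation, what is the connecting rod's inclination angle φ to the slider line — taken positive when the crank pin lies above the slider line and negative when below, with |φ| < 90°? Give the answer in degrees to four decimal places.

set_geometry: r = 22 mm, L = 84 mm, e = 3 mm; θ ← 0°
rotate_crank_by(-43°): θ ← 0° -43° = -43°
rotate_crank_by(-65°): θ ← -43° -65° = -108°
rotate_crank_by(-39°): θ ← -108° -39° = -147°
rotate_crank_by(-24°): θ ← -147° -24° = -171°
rotate_crank_by(-78°): θ ← -171° -78° = -249°
rotate_crank_by(+66°): θ ← -249° +66° = -183°
rotate_crank_by(+41°): θ ← -183° +41° = -142°
rotate_crank_by(-86°): θ ← -142° -86° = -228°
crank pin P = (r cos θ, r sin θ) = (-14.720873, 16.349186)
h = r sin θ − e = 16.349186 − 3 = 13.349186
sin φ = h / L = 13.349186 / 84 = 0.15891888
φ = arcsin(0.15891888) = 9.144150°

9.1441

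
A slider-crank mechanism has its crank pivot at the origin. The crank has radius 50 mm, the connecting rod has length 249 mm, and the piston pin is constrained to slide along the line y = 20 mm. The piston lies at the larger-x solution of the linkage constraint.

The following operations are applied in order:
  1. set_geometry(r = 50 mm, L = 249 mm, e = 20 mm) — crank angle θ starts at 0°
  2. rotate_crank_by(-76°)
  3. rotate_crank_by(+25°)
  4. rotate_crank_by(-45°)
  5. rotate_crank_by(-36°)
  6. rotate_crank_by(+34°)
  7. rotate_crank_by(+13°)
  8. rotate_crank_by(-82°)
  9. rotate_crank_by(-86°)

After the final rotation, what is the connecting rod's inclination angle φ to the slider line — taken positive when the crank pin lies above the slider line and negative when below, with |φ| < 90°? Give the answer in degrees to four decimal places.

set_geometry: r = 50 mm, L = 249 mm, e = 20 mm; θ ← 0°
rotate_crank_by(-76°): θ ← 0° -76° = -76°
rotate_crank_by(+25°): θ ← -76° +25° = -51°
rotate_crank_by(-45°): θ ← -51° -45° = -96°
rotate_crank_by(-36°): θ ← -96° -36° = -132°
rotate_crank_by(+34°): θ ← -132° +34° = -98°
rotate_crank_by(+13°): θ ← -98° +13° = -85°
rotate_crank_by(-82°): θ ← -85° -82° = -167°
rotate_crank_by(-86°): θ ← -167° -86° = -253°
crank pin P = (r cos θ, r sin θ) = (-14.618585, 47.815238)
h = r sin θ − e = 47.815238 − 20 = 27.815238
sin φ = h / L = 27.815238 / 249 = 0.11170778
φ = arcsin(0.11170778) = 6.413771°

6.4138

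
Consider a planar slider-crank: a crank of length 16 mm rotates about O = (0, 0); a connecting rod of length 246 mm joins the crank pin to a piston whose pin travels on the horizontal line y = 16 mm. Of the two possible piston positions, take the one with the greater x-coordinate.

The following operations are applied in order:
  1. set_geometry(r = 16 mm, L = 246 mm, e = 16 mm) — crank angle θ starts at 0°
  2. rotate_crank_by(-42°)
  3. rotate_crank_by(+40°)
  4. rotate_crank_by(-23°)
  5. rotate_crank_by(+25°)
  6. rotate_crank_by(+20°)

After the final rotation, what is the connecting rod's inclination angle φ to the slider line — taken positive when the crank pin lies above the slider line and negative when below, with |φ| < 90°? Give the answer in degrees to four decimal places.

set_geometry: r = 16 mm, L = 246 mm, e = 16 mm; θ ← 0°
rotate_crank_by(-42°): θ ← 0° -42° = -42°
rotate_crank_by(+40°): θ ← -42° +40° = -2°
rotate_crank_by(-23°): θ ← -2° -23° = -25°
rotate_crank_by(+25°): θ ← -25° +25° = 0°
rotate_crank_by(+20°): θ ← 0° +20° = 20°
crank pin P = (r cos θ, r sin θ) = (15.035082, 5.472322)
h = r sin θ − e = 5.472322 − 16 = -10.527678
sin φ = h / L = -10.527678 / 246 = -0.04279544
φ = arcsin(-0.04279544) = -2.452747°

-2.4527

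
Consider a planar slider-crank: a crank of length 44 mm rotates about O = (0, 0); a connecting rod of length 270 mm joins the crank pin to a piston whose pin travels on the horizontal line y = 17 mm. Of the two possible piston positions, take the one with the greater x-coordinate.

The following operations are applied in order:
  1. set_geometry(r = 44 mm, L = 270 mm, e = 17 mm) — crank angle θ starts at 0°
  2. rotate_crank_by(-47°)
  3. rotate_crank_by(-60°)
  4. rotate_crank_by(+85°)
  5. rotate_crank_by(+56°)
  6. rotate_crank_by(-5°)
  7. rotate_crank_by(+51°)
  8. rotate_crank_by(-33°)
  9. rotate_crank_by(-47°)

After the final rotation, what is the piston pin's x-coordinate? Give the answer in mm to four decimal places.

set_geometry: r = 44 mm, L = 270 mm, e = 17 mm; θ ← 0°
rotate_crank_by(-47°): θ ← 0° -47° = -47°
rotate_crank_by(-60°): θ ← -47° -60° = -107°
rotate_crank_by(+85°): θ ← -107° +85° = -22°
rotate_crank_by(+56°): θ ← -22° +56° = 34°
rotate_crank_by(-5°): θ ← 34° -5° = 29°
rotate_crank_by(+51°): θ ← 29° +51° = 80°
rotate_crank_by(-33°): θ ← 80° -33° = 47°
rotate_crank_by(-47°): θ ← 47° -47° = 0°
crank pin P = (r cos θ, r sin θ) = (44.000000, 0.000000)
h = r sin θ − e = 0.000000 − 17 = -17.000000
x = r cos θ + √(L² − h²) = 44.000000 + √(72900.0 − 289.0000) = 44.000000 + 269.464283 = 313.464283

313.4643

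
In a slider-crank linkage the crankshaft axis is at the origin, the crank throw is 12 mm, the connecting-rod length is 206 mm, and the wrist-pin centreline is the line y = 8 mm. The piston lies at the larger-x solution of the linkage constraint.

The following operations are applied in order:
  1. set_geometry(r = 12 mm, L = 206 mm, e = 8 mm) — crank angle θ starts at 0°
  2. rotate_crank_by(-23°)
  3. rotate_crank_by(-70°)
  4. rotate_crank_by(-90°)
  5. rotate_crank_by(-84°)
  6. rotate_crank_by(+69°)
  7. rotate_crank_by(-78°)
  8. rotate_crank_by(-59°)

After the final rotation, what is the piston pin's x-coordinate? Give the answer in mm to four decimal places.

216.8549

set_geometry: r = 12 mm, L = 206 mm, e = 8 mm; θ ← 0°
rotate_crank_by(-23°): θ ← 0° -23° = -23°
rotate_crank_by(-70°): θ ← -23° -70° = -93°
rotate_crank_by(-90°): θ ← -93° -90° = -183°
rotate_crank_by(-84°): θ ← -183° -84° = -267°
rotate_crank_by(+69°): θ ← -267° +69° = -198°
rotate_crank_by(-78°): θ ← -198° -78° = -276°
rotate_crank_by(-59°): θ ← -276° -59° = -335°
crank pin P = (r cos θ, r sin θ) = (10.875693, 5.071419)
h = r sin θ − e = 5.071419 − 8 = -2.928581
x = r cos θ + √(L² − h²) = 10.875693 + √(42436.0 − 8.5766) = 10.875693 + 205.979182 = 216.854875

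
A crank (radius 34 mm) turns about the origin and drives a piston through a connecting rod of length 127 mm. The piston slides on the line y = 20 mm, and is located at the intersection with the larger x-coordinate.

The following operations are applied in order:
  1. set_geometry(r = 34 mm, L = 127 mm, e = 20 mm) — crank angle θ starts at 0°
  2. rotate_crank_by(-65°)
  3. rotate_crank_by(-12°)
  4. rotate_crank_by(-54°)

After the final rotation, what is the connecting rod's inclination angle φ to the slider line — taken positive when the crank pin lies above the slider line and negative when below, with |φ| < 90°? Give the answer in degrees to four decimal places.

-21.0712

set_geometry: r = 34 mm, L = 127 mm, e = 20 mm; θ ← 0°
rotate_crank_by(-65°): θ ← 0° -65° = -65°
rotate_crank_by(-12°): θ ← -65° -12° = -77°
rotate_crank_by(-54°): θ ← -77° -54° = -131°
crank pin P = (r cos θ, r sin θ) = (-22.306007, -25.660126)
h = r sin θ − e = -25.660126 − 20 = -45.660126
sin φ = h / L = -45.660126 / 127 = -0.35952855
φ = arcsin(-0.35952855) = -21.071245°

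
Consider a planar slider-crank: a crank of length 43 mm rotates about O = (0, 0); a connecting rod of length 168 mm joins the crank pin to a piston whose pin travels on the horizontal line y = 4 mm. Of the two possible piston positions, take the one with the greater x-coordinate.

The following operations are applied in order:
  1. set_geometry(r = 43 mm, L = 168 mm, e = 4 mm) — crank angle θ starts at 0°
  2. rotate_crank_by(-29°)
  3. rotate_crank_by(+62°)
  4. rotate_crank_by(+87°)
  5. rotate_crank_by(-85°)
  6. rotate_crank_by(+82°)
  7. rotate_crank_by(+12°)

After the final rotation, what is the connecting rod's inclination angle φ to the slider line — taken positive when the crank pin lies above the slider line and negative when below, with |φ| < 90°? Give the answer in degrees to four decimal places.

10.0846

set_geometry: r = 43 mm, L = 168 mm, e = 4 mm; θ ← 0°
rotate_crank_by(-29°): θ ← 0° -29° = -29°
rotate_crank_by(+62°): θ ← -29° +62° = 33°
rotate_crank_by(+87°): θ ← 33° +87° = 120°
rotate_crank_by(-85°): θ ← 120° -85° = 35°
rotate_crank_by(+82°): θ ← 35° +82° = 117°
rotate_crank_by(+12°): θ ← 117° +12° = 129°
crank pin P = (r cos θ, r sin θ) = (-27.060777, 33.417276)
h = r sin θ − e = 33.417276 − 4 = 29.417276
sin φ = h / L = 29.417276 / 168 = 0.17510284
φ = arcsin(0.17510284) = 10.084643°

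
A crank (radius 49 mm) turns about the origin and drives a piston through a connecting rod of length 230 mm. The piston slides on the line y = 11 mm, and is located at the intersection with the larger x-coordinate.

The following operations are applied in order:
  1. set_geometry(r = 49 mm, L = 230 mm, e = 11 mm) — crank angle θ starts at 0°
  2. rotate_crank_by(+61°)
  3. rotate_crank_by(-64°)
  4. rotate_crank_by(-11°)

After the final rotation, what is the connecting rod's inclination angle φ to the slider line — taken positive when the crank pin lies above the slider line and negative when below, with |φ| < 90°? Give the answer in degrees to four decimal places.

set_geometry: r = 49 mm, L = 230 mm, e = 11 mm; θ ← 0°
rotate_crank_by(+61°): θ ← 0° +61° = 61°
rotate_crank_by(-64°): θ ← 61° -64° = -3°
rotate_crank_by(-11°): θ ← -3° -11° = -14°
crank pin P = (r cos θ, r sin θ) = (47.544491, -11.854173)
h = r sin θ − e = -11.854173 − 11 = -22.854173
sin φ = h / L = -22.854173 / 230 = -0.09936597
φ = arcsin(-0.09936597) = -5.702661°

-5.7027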